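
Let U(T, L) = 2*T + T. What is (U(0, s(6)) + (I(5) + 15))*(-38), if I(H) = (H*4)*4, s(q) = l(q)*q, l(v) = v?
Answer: -3610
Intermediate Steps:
s(q) = q² (s(q) = q*q = q²)
I(H) = 16*H (I(H) = (4*H)*4 = 16*H)
U(T, L) = 3*T
(U(0, s(6)) + (I(5) + 15))*(-38) = (3*0 + (16*5 + 15))*(-38) = (0 + (80 + 15))*(-38) = (0 + 95)*(-38) = 95*(-38) = -3610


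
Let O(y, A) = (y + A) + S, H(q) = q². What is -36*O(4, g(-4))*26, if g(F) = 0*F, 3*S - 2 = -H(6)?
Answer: 6864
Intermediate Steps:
S = -34/3 (S = ⅔ + (-1*6²)/3 = ⅔ + (-1*36)/3 = ⅔ + (⅓)*(-36) = ⅔ - 12 = -34/3 ≈ -11.333)
g(F) = 0
O(y, A) = -34/3 + A + y (O(y, A) = (y + A) - 34/3 = (A + y) - 34/3 = -34/3 + A + y)
-36*O(4, g(-4))*26 = -36*(-34/3 + 0 + 4)*26 = -36*(-22/3)*26 = 264*26 = 6864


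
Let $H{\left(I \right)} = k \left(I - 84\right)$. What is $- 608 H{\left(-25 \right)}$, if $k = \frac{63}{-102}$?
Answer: $- \frac{695856}{17} \approx -40933.0$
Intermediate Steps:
$k = - \frac{21}{34}$ ($k = 63 \left(- \frac{1}{102}\right) = - \frac{21}{34} \approx -0.61765$)
$H{\left(I \right)} = \frac{882}{17} - \frac{21 I}{34}$ ($H{\left(I \right)} = - \frac{21 \left(I - 84\right)}{34} = - \frac{21 \left(-84 + I\right)}{34} = \frac{882}{17} - \frac{21 I}{34}$)
$- 608 H{\left(-25 \right)} = - 608 \left(\frac{882}{17} - - \frac{525}{34}\right) = - 608 \left(\frac{882}{17} + \frac{525}{34}\right) = \left(-608\right) \frac{2289}{34} = - \frac{695856}{17}$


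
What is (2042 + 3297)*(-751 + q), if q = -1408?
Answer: -11526901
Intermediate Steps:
(2042 + 3297)*(-751 + q) = (2042 + 3297)*(-751 - 1408) = 5339*(-2159) = -11526901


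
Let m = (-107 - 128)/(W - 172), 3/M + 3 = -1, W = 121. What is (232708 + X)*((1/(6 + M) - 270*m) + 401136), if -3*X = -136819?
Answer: 119197690046210/1071 ≈ 1.1130e+11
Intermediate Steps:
X = 136819/3 (X = -⅓*(-136819) = 136819/3 ≈ 45606.)
M = -¾ (M = 3/(-3 - 1) = 3/(-4) = 3*(-¼) = -¾ ≈ -0.75000)
m = 235/51 (m = (-107 - 128)/(121 - 172) = -235/(-51) = -235*(-1/51) = 235/51 ≈ 4.6078)
(232708 + X)*((1/(6 + M) - 270*m) + 401136) = (232708 + 136819/3)*((1/(6 - ¾) - 270*235/51) + 401136) = 834943*((1/(21/4) - 21150/17) + 401136)/3 = 834943*((4/21 - 21150/17) + 401136)/3 = 834943*(-444082/357 + 401136)/3 = (834943/3)*(142761470/357) = 119197690046210/1071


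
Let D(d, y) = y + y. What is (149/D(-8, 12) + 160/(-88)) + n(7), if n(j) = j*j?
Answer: 14095/264 ≈ 53.390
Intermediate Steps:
D(d, y) = 2*y
n(j) = j²
(149/D(-8, 12) + 160/(-88)) + n(7) = (149/((2*12)) + 160/(-88)) + 7² = (149/24 + 160*(-1/88)) + 49 = (149*(1/24) - 20/11) + 49 = (149/24 - 20/11) + 49 = 1159/264 + 49 = 14095/264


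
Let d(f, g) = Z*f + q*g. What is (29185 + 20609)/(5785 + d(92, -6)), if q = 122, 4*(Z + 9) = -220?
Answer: -49794/835 ≈ -59.634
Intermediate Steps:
Z = -64 (Z = -9 + (¼)*(-220) = -9 - 55 = -64)
d(f, g) = -64*f + 122*g
(29185 + 20609)/(5785 + d(92, -6)) = (29185 + 20609)/(5785 + (-64*92 + 122*(-6))) = 49794/(5785 + (-5888 - 732)) = 49794/(5785 - 6620) = 49794/(-835) = 49794*(-1/835) = -49794/835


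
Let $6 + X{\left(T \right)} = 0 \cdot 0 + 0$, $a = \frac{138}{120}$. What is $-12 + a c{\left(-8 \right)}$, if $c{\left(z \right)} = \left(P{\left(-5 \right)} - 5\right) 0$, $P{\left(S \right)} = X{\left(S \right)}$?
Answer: $-12$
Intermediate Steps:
$a = \frac{23}{20}$ ($a = 138 \cdot \frac{1}{120} = \frac{23}{20} \approx 1.15$)
$X{\left(T \right)} = -6$ ($X{\left(T \right)} = -6 + \left(0 \cdot 0 + 0\right) = -6 + \left(0 + 0\right) = -6 + 0 = -6$)
$P{\left(S \right)} = -6$
$c{\left(z \right)} = 0$ ($c{\left(z \right)} = \left(-6 - 5\right) 0 = \left(-11\right) 0 = 0$)
$-12 + a c{\left(-8 \right)} = -12 + \frac{23}{20} \cdot 0 = -12 + 0 = -12$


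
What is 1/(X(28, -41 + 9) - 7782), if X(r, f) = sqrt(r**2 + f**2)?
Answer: -3891/30278858 - sqrt(113)/15139429 ≈ -0.00012921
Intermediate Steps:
X(r, f) = sqrt(f**2 + r**2)
1/(X(28, -41 + 9) - 7782) = 1/(sqrt((-41 + 9)**2 + 28**2) - 7782) = 1/(sqrt((-32)**2 + 784) - 7782) = 1/(sqrt(1024 + 784) - 7782) = 1/(sqrt(1808) - 7782) = 1/(4*sqrt(113) - 7782) = 1/(-7782 + 4*sqrt(113))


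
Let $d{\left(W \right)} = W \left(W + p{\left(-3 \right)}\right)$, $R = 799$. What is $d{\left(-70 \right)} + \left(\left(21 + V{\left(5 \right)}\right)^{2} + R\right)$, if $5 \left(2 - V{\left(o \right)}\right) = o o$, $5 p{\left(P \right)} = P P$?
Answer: $5897$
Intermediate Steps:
$p{\left(P \right)} = \frac{P^{2}}{5}$ ($p{\left(P \right)} = \frac{P P}{5} = \frac{P^{2}}{5}$)
$V{\left(o \right)} = 2 - \frac{o^{2}}{5}$ ($V{\left(o \right)} = 2 - \frac{o o}{5} = 2 - \frac{o^{2}}{5}$)
$d{\left(W \right)} = W \left(\frac{9}{5} + W\right)$ ($d{\left(W \right)} = W \left(W + \frac{\left(-3\right)^{2}}{5}\right) = W \left(W + \frac{1}{5} \cdot 9\right) = W \left(W + \frac{9}{5}\right) = W \left(\frac{9}{5} + W\right)$)
$d{\left(-70 \right)} + \left(\left(21 + V{\left(5 \right)}\right)^{2} + R\right) = \frac{1}{5} \left(-70\right) \left(9 + 5 \left(-70\right)\right) + \left(\left(21 + \left(2 - \frac{5^{2}}{5}\right)\right)^{2} + 799\right) = \frac{1}{5} \left(-70\right) \left(9 - 350\right) + \left(\left(21 + \left(2 - 5\right)\right)^{2} + 799\right) = \frac{1}{5} \left(-70\right) \left(-341\right) + \left(\left(21 + \left(2 - 5\right)\right)^{2} + 799\right) = 4774 + \left(\left(21 - 3\right)^{2} + 799\right) = 4774 + \left(18^{2} + 799\right) = 4774 + \left(324 + 799\right) = 4774 + 1123 = 5897$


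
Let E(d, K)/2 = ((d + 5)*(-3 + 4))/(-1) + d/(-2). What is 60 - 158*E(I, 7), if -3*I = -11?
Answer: 3378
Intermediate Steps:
I = 11/3 (I = -1/3*(-11) = 11/3 ≈ 3.6667)
E(d, K) = -10 - 3*d (E(d, K) = 2*(((d + 5)*(-3 + 4))/(-1) + d/(-2)) = 2*(((5 + d)*1)*(-1) + d*(-1/2)) = 2*((5 + d)*(-1) - d/2) = 2*((-5 - d) - d/2) = 2*(-5 - 3*d/2) = -10 - 3*d)
60 - 158*E(I, 7) = 60 - 158*(-10 - 3*11/3) = 60 - 158*(-10 - 11) = 60 - 158*(-21) = 60 + 3318 = 3378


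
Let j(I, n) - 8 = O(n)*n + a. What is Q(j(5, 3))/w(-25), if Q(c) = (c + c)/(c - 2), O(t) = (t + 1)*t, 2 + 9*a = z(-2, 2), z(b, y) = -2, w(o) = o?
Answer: -392/4675 ≈ -0.083850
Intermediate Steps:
a = -4/9 (a = -2/9 + (⅑)*(-2) = -2/9 - 2/9 = -4/9 ≈ -0.44444)
O(t) = t*(1 + t) (O(t) = (1 + t)*t = t*(1 + t))
j(I, n) = 68/9 + n²*(1 + n) (j(I, n) = 8 + ((n*(1 + n))*n - 4/9) = 8 + (n²*(1 + n) - 4/9) = 8 + (-4/9 + n²*(1 + n)) = 68/9 + n²*(1 + n))
Q(c) = 2*c/(-2 + c) (Q(c) = (2*c)/(-2 + c) = 2*c/(-2 + c))
Q(j(5, 3))/w(-25) = (2*(68/9 + 3² + 3³)/(-2 + (68/9 + 3² + 3³)))/(-25) = (2*(68/9 + 9 + 27)/(-2 + (68/9 + 9 + 27)))*(-1/25) = (2*(392/9)/(-2 + 392/9))*(-1/25) = (2*(392/9)/(374/9))*(-1/25) = (2*(392/9)*(9/374))*(-1/25) = (392/187)*(-1/25) = -392/4675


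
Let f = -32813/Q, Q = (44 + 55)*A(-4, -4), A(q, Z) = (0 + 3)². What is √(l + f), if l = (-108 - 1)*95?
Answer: I*√841738/9 ≈ 101.94*I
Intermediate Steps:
A(q, Z) = 9 (A(q, Z) = 3² = 9)
Q = 891 (Q = (44 + 55)*9 = 99*9 = 891)
l = -10355 (l = -109*95 = -10355)
f = -2983/81 (f = -32813/891 = -32813*1/891 = -2983/81 ≈ -36.827)
√(l + f) = √(-10355 - 2983/81) = √(-841738/81) = I*√841738/9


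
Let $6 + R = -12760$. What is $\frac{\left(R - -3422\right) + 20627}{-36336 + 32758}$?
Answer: $- \frac{11283}{3578} \approx -3.1534$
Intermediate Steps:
$R = -12766$ ($R = -6 - 12760 = -12766$)
$\frac{\left(R - -3422\right) + 20627}{-36336 + 32758} = \frac{\left(-12766 - -3422\right) + 20627}{-36336 + 32758} = \frac{\left(-12766 + 3422\right) + 20627}{-3578} = \left(-9344 + 20627\right) \left(- \frac{1}{3578}\right) = 11283 \left(- \frac{1}{3578}\right) = - \frac{11283}{3578}$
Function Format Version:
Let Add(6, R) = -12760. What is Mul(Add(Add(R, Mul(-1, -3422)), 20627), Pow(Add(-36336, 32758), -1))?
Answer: Rational(-11283, 3578) ≈ -3.1534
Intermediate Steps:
R = -12766 (R = Add(-6, -12760) = -12766)
Mul(Add(Add(R, Mul(-1, -3422)), 20627), Pow(Add(-36336, 32758), -1)) = Mul(Add(Add(-12766, Mul(-1, -3422)), 20627), Pow(Add(-36336, 32758), -1)) = Mul(Add(Add(-12766, 3422), 20627), Pow(-3578, -1)) = Mul(Add(-9344, 20627), Rational(-1, 3578)) = Mul(11283, Rational(-1, 3578)) = Rational(-11283, 3578)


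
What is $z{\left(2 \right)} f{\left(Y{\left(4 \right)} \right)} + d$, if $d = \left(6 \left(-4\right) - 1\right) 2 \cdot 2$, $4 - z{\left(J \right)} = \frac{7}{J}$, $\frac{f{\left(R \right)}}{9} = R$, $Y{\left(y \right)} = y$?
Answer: $-82$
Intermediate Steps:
$f{\left(R \right)} = 9 R$
$z{\left(J \right)} = 4 - \frac{7}{J}$
$d = -100$ ($d = \left(-24 - 1\right) 2 \cdot 2 = \left(-25\right) 2 \cdot 2 = \left(-50\right) 2 = -100$)
$z{\left(2 \right)} f{\left(Y{\left(4 \right)} \right)} + d = \left(4 - \frac{7}{2}\right) 9 \cdot 4 - 100 = \left(4 - \frac{7}{2}\right) 36 - 100 = \frac{1}{2} \cdot 36 - 100 = 18 - 100 = -82$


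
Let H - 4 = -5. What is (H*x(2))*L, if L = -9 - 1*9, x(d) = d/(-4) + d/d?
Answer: 9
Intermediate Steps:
H = -1 (H = 4 - 5 = -1)
x(d) = 1 - d/4 (x(d) = d*(-¼) + 1 = -d/4 + 1 = 1 - d/4)
L = -18 (L = -9 - 9 = -18)
(H*x(2))*L = -(1 - ¼*2)*(-18) = -(1 - ½)*(-18) = -1*½*(-18) = -½*(-18) = 9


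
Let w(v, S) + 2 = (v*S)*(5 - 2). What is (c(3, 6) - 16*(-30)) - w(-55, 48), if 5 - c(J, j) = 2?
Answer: 8405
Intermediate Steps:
c(J, j) = 3 (c(J, j) = 5 - 1*2 = 5 - 2 = 3)
w(v, S) = -2 + 3*S*v (w(v, S) = -2 + (v*S)*(5 - 2) = -2 + (S*v)*3 = -2 + 3*S*v)
(c(3, 6) - 16*(-30)) - w(-55, 48) = (3 - 16*(-30)) - (-2 + 3*48*(-55)) = (3 + 480) - (-2 - 7920) = 483 - 1*(-7922) = 483 + 7922 = 8405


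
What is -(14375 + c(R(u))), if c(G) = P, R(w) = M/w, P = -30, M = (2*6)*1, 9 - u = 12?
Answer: -14345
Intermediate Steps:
u = -3 (u = 9 - 1*12 = 9 - 12 = -3)
M = 12 (M = 12*1 = 12)
R(w) = 12/w
c(G) = -30
-(14375 + c(R(u))) = -(14375 - 30) = -1*14345 = -14345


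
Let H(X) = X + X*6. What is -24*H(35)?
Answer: -5880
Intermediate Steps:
H(X) = 7*X (H(X) = X + 6*X = 7*X)
-24*H(35) = -168*35 = -24*245 = -5880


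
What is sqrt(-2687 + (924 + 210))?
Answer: I*sqrt(1553) ≈ 39.408*I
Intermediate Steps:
sqrt(-2687 + (924 + 210)) = sqrt(-2687 + 1134) = sqrt(-1553) = I*sqrt(1553)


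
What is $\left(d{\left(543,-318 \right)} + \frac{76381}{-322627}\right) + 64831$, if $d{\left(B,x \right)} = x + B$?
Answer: $\frac{20988745731}{322627} \approx 65056.0$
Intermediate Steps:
$d{\left(B,x \right)} = B + x$
$\left(d{\left(543,-318 \right)} + \frac{76381}{-322627}\right) + 64831 = \left(\left(543 - 318\right) + \frac{76381}{-322627}\right) + 64831 = \left(225 + 76381 \left(- \frac{1}{322627}\right)\right) + 64831 = \left(225 - \frac{76381}{322627}\right) + 64831 = \frac{72514694}{322627} + 64831 = \frac{20988745731}{322627}$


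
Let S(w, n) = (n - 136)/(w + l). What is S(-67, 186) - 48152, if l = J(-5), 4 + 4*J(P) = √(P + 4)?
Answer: -712516024/14797 - 40*I/14797 ≈ -48153.0 - 0.0027032*I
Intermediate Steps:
J(P) = -1 + √(4 + P)/4 (J(P) = -1 + √(P + 4)/4 = -1 + √(4 + P)/4)
l = -1 + I/4 (l = -1 + √(4 - 5)/4 = -1 + √(-1)/4 = -1 + I/4 ≈ -1.0 + 0.25*I)
S(w, n) = (-136 + n)/(-1 + w + I/4) (S(w, n) = (n - 136)/(w + (-1 + I/4)) = (-136 + n)/(-1 + w + I/4))
S(-67, 186) - 48152 = 4*(-136 + 186)/(-4 + I + 4*(-67)) - 48152 = 4*50/(-4 + I - 268) - 48152 = 4*50/(-272 + I) - 48152 = 4*((-272 - I)/73985)*50 - 48152 = (-10880/14797 - 40*I/14797) - 48152 = -712516024/14797 - 40*I/14797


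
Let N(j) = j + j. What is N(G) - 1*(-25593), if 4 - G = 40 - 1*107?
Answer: 25735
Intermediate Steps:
G = 71 (G = 4 - (40 - 1*107) = 4 - (40 - 107) = 4 - 1*(-67) = 4 + 67 = 71)
N(j) = 2*j
N(G) - 1*(-25593) = 2*71 - 1*(-25593) = 142 + 25593 = 25735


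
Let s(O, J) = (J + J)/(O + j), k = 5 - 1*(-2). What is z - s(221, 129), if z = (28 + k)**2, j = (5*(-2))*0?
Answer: 270467/221 ≈ 1223.8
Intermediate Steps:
k = 7 (k = 5 + 2 = 7)
j = 0 (j = -10*0 = 0)
s(O, J) = 2*J/O (s(O, J) = (J + J)/(O + 0) = (2*J)/O = 2*J/O)
z = 1225 (z = (28 + 7)**2 = 35**2 = 1225)
z - s(221, 129) = 1225 - 2*129/221 = 1225 - 1*258/221 = 1225 - 258/221 = 270467/221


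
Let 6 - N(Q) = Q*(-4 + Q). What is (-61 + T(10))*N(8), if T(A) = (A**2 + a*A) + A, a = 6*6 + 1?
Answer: -10894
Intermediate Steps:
a = 37 (a = 36 + 1 = 37)
N(Q) = 6 - Q*(-4 + Q)
T(A) = A**2 + 38*A (T(A) = (A**2 + 37*A) + A = A**2 + 38*A)
(-61 + T(10))*N(8) = (-61 + 10*(38 + 10))*(6 - 1*8**2 + 4*8) = (-61 + 10*48)*(6 - 1*64 + 32) = (-61 + 480)*(6 - 64 + 32) = 419*(-26) = -10894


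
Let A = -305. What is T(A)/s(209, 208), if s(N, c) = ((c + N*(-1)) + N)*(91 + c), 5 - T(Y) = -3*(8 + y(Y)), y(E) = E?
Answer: -443/31096 ≈ -0.014246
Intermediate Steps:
T(Y) = 29 + 3*Y (T(Y) = 5 - (-3)*(8 + Y) = 5 - (-24 - 3*Y) = 5 + (24 + 3*Y) = 29 + 3*Y)
s(N, c) = c*(91 + c) (s(N, c) = ((c - N) + N)*(91 + c) = c*(91 + c))
T(A)/s(209, 208) = (29 + 3*(-305))/((208*(91 + 208))) = (29 - 915)/((208*299)) = -886/62192 = -886*1/62192 = -443/31096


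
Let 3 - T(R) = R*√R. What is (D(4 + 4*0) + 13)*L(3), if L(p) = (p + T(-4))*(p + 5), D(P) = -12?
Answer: 48 + 64*I ≈ 48.0 + 64.0*I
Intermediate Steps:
T(R) = 3 - R^(3/2) (T(R) = 3 - R*√R = 3 - R^(3/2))
L(p) = (5 + p)*(3 + p + 8*I) (L(p) = (p + (3 - (-4)^(3/2)))*(p + 5) = (p + (3 - (-8)*I))*(5 + p) = (p + (3 + 8*I))*(5 + p) = (3 + p + 8*I)*(5 + p) = (5 + p)*(3 + p + 8*I))
(D(4 + 4*0) + 13)*L(3) = (-12 + 13)*(15 + 3² + 40*I + 8*3*(1 + I)) = 1*(15 + 9 + 40*I + (24 + 24*I)) = 1*(48 + 64*I) = 48 + 64*I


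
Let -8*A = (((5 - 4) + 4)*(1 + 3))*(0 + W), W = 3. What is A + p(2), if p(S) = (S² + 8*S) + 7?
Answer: 39/2 ≈ 19.500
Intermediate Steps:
A = -15/2 (A = -((5 - 4) + 4)*(1 + 3)*(0 + 3)/8 = -(1 + 4)*4*3/8 = -5*4*3/8 = -5*3/2 = -⅛*60 = -15/2 ≈ -7.5000)
p(S) = 7 + S² + 8*S
A + p(2) = -15/2 + (7 + 2² + 8*2) = -15/2 + (7 + 4 + 16) = -15/2 + 27 = 39/2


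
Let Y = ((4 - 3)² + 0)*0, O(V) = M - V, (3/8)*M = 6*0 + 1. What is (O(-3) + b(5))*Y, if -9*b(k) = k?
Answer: 0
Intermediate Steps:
b(k) = -k/9
M = 8/3 (M = 8*(6*0 + 1)/3 = 8*(0 + 1)/3 = (8/3)*1 = 8/3 ≈ 2.6667)
O(V) = 8/3 - V
Y = 0 (Y = (1² + 0)*0 = (1 + 0)*0 = 1*0 = 0)
(O(-3) + b(5))*Y = ((8/3 - 1*(-3)) - ⅑*5)*0 = ((8/3 + 3) - 5/9)*0 = (17/3 - 5/9)*0 = (46/9)*0 = 0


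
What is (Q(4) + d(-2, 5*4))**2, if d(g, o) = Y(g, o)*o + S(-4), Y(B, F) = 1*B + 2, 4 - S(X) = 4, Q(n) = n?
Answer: 16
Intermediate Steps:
S(X) = 0 (S(X) = 4 - 1*4 = 4 - 4 = 0)
Y(B, F) = 2 + B (Y(B, F) = B + 2 = 2 + B)
d(g, o) = o*(2 + g) (d(g, o) = (2 + g)*o + 0 = o*(2 + g) + 0 = o*(2 + g))
(Q(4) + d(-2, 5*4))**2 = (4 + (5*4)*(2 - 2))**2 = (4 + 20*0)**2 = (4 + 0)**2 = 4**2 = 16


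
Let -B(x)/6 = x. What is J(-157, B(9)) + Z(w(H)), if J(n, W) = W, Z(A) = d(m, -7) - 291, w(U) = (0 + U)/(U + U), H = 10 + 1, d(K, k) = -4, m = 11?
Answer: -349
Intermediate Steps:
B(x) = -6*x
H = 11
w(U) = ½ (w(U) = U/((2*U)) = U*(1/(2*U)) = ½)
Z(A) = -295 (Z(A) = -4 - 291 = -295)
J(-157, B(9)) + Z(w(H)) = -6*9 - 295 = -54 - 295 = -349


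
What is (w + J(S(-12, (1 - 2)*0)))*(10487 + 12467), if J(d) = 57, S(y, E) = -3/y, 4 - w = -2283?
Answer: 53804176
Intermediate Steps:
w = 2287 (w = 4 - 1*(-2283) = 4 + 2283 = 2287)
(w + J(S(-12, (1 - 2)*0)))*(10487 + 12467) = (2287 + 57)*(10487 + 12467) = 2344*22954 = 53804176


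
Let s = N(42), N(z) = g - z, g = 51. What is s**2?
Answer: 81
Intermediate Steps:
N(z) = 51 - z
s = 9 (s = 51 - 1*42 = 51 - 42 = 9)
s**2 = 9**2 = 81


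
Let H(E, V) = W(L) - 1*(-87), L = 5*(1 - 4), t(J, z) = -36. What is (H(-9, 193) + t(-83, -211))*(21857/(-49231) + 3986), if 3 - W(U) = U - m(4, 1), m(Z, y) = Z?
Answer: 14323542357/49231 ≈ 2.9095e+5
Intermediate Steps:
L = -15 (L = 5*(-3) = -15)
W(U) = 7 - U (W(U) = 3 - (U - 1*4) = 3 - (U - 4) = 3 - (-4 + U) = 3 + (4 - U) = 7 - U)
H(E, V) = 109 (H(E, V) = (7 - 1*(-15)) - 1*(-87) = (7 + 15) + 87 = 22 + 87 = 109)
(H(-9, 193) + t(-83, -211))*(21857/(-49231) + 3986) = (109 - 36)*(21857/(-49231) + 3986) = 73*(21857*(-1/49231) + 3986) = 73*(-21857/49231 + 3986) = 73*(196212909/49231) = 14323542357/49231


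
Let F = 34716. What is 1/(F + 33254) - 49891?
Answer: -3391091269/67970 ≈ -49891.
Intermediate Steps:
1/(F + 33254) - 49891 = 1/(34716 + 33254) - 49891 = 1/67970 - 49891 = -3391091269/67970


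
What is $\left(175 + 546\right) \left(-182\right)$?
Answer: $-131222$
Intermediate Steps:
$\left(175 + 546\right) \left(-182\right) = 721 \left(-182\right) = -131222$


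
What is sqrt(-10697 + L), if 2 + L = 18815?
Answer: 2*sqrt(2029) ≈ 90.089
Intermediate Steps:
L = 18813 (L = -2 + 18815 = 18813)
sqrt(-10697 + L) = sqrt(-10697 + 18813) = sqrt(8116) = 2*sqrt(2029)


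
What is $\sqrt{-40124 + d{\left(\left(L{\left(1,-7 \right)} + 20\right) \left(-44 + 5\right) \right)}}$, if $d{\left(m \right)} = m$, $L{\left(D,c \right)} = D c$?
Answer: $i \sqrt{40631} \approx 201.57 i$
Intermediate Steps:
$\sqrt{-40124 + d{\left(\left(L{\left(1,-7 \right)} + 20\right) \left(-44 + 5\right) \right)}} = \sqrt{-40124 + \left(1 \left(-7\right) + 20\right) \left(-44 + 5\right)} = \sqrt{-40124 + \left(-7 + 20\right) \left(-39\right)} = \sqrt{-40124 + 13 \left(-39\right)} = \sqrt{-40124 - 507} = \sqrt{-40631} = i \sqrt{40631}$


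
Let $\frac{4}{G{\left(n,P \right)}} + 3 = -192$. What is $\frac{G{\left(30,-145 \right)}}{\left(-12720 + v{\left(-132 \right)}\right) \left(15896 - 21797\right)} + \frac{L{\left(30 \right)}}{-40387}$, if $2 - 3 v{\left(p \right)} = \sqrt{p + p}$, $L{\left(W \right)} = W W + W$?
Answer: $\frac{2 \left(- 178357725 \sqrt{66} + 3402887075662 i\right)}{15491039655 \left(\sqrt{66} - 19079 i\right)} \approx -0.023027 + 1.1724 \cdot 10^{-13} i$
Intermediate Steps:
$L{\left(W \right)} = W + W^{2}$ ($L{\left(W \right)} = W^{2} + W = W + W^{2}$)
$G{\left(n,P \right)} = - \frac{4}{195}$ ($G{\left(n,P \right)} = \frac{4}{-3 - 192} = \frac{4}{-195} = 4 \left(- \frac{1}{195}\right) = - \frac{4}{195}$)
$v{\left(p \right)} = \frac{2}{3} - \frac{\sqrt{2} \sqrt{p}}{3}$ ($v{\left(p \right)} = \frac{2}{3} - \frac{\sqrt{p + p}}{3} = \frac{2}{3} - \frac{\sqrt{2 p}}{3} = \frac{2}{3} - \frac{\sqrt{2} \sqrt{p}}{3}$)
$\frac{G{\left(30,-145 \right)}}{\left(-12720 + v{\left(-132 \right)}\right) \left(15896 - 21797\right)} + \frac{L{\left(30 \right)}}{-40387} = - \frac{4}{195 \left(-12720 + \left(\frac{2}{3} - \frac{\sqrt{2} \sqrt{-132}}{3}\right)\right) \left(15896 - 21797\right)} + \frac{30 \left(1 + 30\right)}{-40387} = - \frac{4}{195 \left(-12720 + \left(\frac{2}{3} - \frac{\sqrt{2} \cdot 2 i \sqrt{33}}{3}\right)\right) \left(-5901\right)} + 30 \cdot 31 \left(- \frac{1}{40387}\right) = - \frac{4}{195 \left(-12720 + \left(\frac{2}{3} - \frac{2 i \sqrt{66}}{3}\right)\right) \left(-5901\right)} + 930 \left(- \frac{1}{40387}\right) = - \frac{4}{195 \left(- \frac{38158}{3} - \frac{2 i \sqrt{66}}{3}\right) \left(-5901\right)} - \frac{930}{40387} = - \frac{4}{195 \left(75056786 + 3934 i \sqrt{66}\right)} - \frac{930}{40387} = - \frac{930}{40387} - \frac{4}{195 \left(75056786 + 3934 i \sqrt{66}\right)}$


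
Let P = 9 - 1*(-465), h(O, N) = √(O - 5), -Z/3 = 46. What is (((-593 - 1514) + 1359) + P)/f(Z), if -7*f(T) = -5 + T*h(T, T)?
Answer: -9590/2723317 + 264684*I*√143/2723317 ≈ -0.0035214 + 1.1622*I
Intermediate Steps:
Z = -138 (Z = -3*46 = -138)
h(O, N) = √(-5 + O)
P = 474 (P = 9 + 465 = 474)
f(T) = 5/7 - T*√(-5 + T)/7 (f(T) = -(-5 + T*√(-5 + T))/7 = 5/7 - T*√(-5 + T)/7)
(((-593 - 1514) + 1359) + P)/f(Z) = (((-593 - 1514) + 1359) + 474)/(5/7 - ⅐*(-138)*√(-5 - 138)) = ((-2107 + 1359) + 474)/(5/7 - ⅐*(-138)*√(-143)) = (-748 + 474)/(5/7 - ⅐*(-138)*I*√143) = -274/(5/7 + 138*I*√143/7)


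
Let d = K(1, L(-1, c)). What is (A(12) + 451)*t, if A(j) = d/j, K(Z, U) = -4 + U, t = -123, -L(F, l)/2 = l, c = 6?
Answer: -55309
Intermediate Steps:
L(F, l) = -2*l
d = -16 (d = -4 - 2*6 = -4 - 12 = -16)
A(j) = -16/j
(A(12) + 451)*t = (-16/12 + 451)*(-123) = (-16*1/12 + 451)*(-123) = (-4/3 + 451)*(-123) = (1349/3)*(-123) = -55309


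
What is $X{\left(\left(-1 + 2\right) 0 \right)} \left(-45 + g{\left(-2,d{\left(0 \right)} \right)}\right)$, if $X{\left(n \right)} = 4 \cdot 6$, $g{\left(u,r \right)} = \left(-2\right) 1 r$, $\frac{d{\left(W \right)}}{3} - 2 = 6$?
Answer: $-2232$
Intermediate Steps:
$d{\left(W \right)} = 24$ ($d{\left(W \right)} = 6 + 3 \cdot 6 = 6 + 18 = 24$)
$g{\left(u,r \right)} = - 2 r$
$X{\left(n \right)} = 24$
$X{\left(\left(-1 + 2\right) 0 \right)} \left(-45 + g{\left(-2,d{\left(0 \right)} \right)}\right) = 24 \left(-45 - 48\right) = 24 \left(-93\right) = -2232$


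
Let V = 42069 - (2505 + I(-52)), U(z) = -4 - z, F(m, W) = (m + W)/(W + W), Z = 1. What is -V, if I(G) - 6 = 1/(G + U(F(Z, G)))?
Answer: -232403354/5875 ≈ -39558.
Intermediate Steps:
F(m, W) = (W + m)/(2*W) (F(m, W) = (W + m)/((2*W)) = (W + m)*(1/(2*W)) = (W + m)/(2*W))
I(G) = 6 + 1/(-4 + G - (1 + G)/(2*G)) (I(G) = 6 + 1/(G + (-4 - (G + 1)/(2*G))) = 6 + 1/(G + (-4 - (1 + G)/(2*G))) = 6 + 1/(-4 + G - (1 + G)/(2*G)))
V = 232403354/5875 (V = 42069 - (2505 + 2*(-3 - 26*(-52) + 6*(-52)²)/(-1 - 9*(-52) + 2*(-52)²)) = 42069 - (2505 + 2*(-3 + 1352 + 6*2704)/(-1 + 468 + 2*2704)) = 42069 - (2505 + 2*(-3 + 1352 + 16224)/(-1 + 468 + 5408)) = 42069 - (2505 + 2*17573/5875) = 42069 - (2505 + 2*(1/5875)*17573) = 42069 - (2505 + 35146/5875) = 42069 - 1*14752021/5875 = 42069 - 14752021/5875 = 232403354/5875 ≈ 39558.)
-V = -1*232403354/5875 = -232403354/5875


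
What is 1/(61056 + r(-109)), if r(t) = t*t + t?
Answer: 1/72828 ≈ 1.3731e-5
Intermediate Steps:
r(t) = t + t² (r(t) = t² + t = t + t²)
1/(61056 + r(-109)) = 1/(61056 - 109*(1 - 109)) = 1/(61056 - 109*(-108)) = 1/(61056 + 11772) = 1/72828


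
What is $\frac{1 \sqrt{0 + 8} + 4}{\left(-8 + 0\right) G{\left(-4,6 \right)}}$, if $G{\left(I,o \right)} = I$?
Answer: $\frac{1}{8} + \frac{\sqrt{2}}{16} \approx 0.21339$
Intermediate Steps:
$\frac{1 \sqrt{0 + 8} + 4}{\left(-8 + 0\right) G{\left(-4,6 \right)}} = \frac{1 \sqrt{0 + 8} + 4}{\left(-8 + 0\right) \left(-4\right)} = \frac{1 \sqrt{8} + 4}{\left(-8\right) \left(-4\right)} = \frac{1 \cdot 2 \sqrt{2} + 4}{32} = \left(2 \sqrt{2} + 4\right) \frac{1}{32} = \left(4 + 2 \sqrt{2}\right) \frac{1}{32} = \frac{1}{8} + \frac{\sqrt{2}}{16}$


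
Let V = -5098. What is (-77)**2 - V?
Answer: 11027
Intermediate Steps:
(-77)**2 - V = (-77)**2 - 1*(-5098) = 5929 + 5098 = 11027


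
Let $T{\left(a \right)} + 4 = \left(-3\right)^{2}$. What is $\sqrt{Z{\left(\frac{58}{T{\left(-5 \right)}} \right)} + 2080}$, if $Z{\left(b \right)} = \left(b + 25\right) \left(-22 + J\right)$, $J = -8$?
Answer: $\sqrt{982} \approx 31.337$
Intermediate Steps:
$T{\left(a \right)} = 5$ ($T{\left(a \right)} = -4 + \left(-3\right)^{2} = -4 + 9 = 5$)
$Z{\left(b \right)} = -750 - 30 b$ ($Z{\left(b \right)} = \left(b + 25\right) \left(-22 - 8\right) = \left(25 + b\right) \left(-30\right) = -750 - 30 b$)
$\sqrt{Z{\left(\frac{58}{T{\left(-5 \right)}} \right)} + 2080} = \sqrt{\left(-750 - 30 \cdot \frac{58}{5}\right) + 2080} = \sqrt{\left(-750 - 30 \cdot 58 \cdot \frac{1}{5}\right) + 2080} = \sqrt{\left(-750 - 348\right) + 2080} = \sqrt{-1098 + 2080} = \sqrt{982}$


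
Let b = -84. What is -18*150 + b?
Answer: -2784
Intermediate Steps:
-18*150 + b = -18*150 - 84 = -2700 - 84 = -2784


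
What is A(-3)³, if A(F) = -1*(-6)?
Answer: 216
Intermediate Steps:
A(F) = 6
A(-3)³ = 6³ = 216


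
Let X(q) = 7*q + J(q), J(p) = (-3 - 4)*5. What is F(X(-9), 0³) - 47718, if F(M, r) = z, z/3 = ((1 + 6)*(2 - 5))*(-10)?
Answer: -47088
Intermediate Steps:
J(p) = -35 (J(p) = -7*5 = -35)
X(q) = -35 + 7*q (X(q) = 7*q - 35 = -35 + 7*q)
z = 630 (z = 3*(((1 + 6)*(2 - 5))*(-10)) = 3*((7*(-3))*(-10)) = 3*(-21*(-10)) = 3*210 = 630)
F(M, r) = 630
F(X(-9), 0³) - 47718 = 630 - 47718 = -47088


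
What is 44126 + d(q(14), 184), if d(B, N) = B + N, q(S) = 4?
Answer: 44314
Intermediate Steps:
44126 + d(q(14), 184) = 44126 + (4 + 184) = 44126 + 188 = 44314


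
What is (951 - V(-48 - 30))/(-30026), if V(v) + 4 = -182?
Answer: -1137/30026 ≈ -0.037867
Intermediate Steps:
V(v) = -186 (V(v) = -4 - 182 = -186)
(951 - V(-48 - 30))/(-30026) = (951 - 1*(-186))/(-30026) = (951 + 186)*(-1/30026) = 1137*(-1/30026) = -1137/30026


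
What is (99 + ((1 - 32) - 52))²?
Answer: 256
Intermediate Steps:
(99 + ((1 - 32) - 52))² = (99 + (-31 - 52))² = (99 - 83)² = 16² = 256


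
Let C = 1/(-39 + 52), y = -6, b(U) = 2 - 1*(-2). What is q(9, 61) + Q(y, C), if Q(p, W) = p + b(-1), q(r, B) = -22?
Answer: -24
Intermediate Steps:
b(U) = 4 (b(U) = 2 + 2 = 4)
C = 1/13 ≈ 0.076923
Q(p, W) = 4 + p (Q(p, W) = p + 4 = 4 + p)
q(9, 61) + Q(y, C) = -22 + (4 - 6) = -22 - 2 = -24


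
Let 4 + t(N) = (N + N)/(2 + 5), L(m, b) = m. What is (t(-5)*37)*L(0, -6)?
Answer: 0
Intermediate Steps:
t(N) = -4 + 2*N/7 (t(N) = -4 + (N + N)/(2 + 5) = -4 + (2*N)/7 = -4 + (2*N)*(1/7) = -4 + 2*N/7)
(t(-5)*37)*L(0, -6) = ((-4 + (2/7)*(-5))*37)*0 = ((-4 - 10/7)*37)*0 = -38/7*37*0 = -1406/7*0 = 0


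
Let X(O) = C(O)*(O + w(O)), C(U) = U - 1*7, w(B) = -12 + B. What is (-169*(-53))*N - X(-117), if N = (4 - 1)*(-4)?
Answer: -137988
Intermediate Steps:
N = -12 (N = 3*(-4) = -12)
C(U) = -7 + U (C(U) = U - 7 = -7 + U)
X(O) = (-12 + 2*O)*(-7 + O) (X(O) = (-7 + O)*(O + (-12 + O)) = (-7 + O)*(-12 + 2*O) = (-12 + 2*O)*(-7 + O))
(-169*(-53))*N - X(-117) = -169*(-53)*(-12) - 2*(-7 - 117)*(-6 - 117) = 8957*(-12) - 2*(-124)*(-123) = -107484 - 1*30504 = -107484 - 30504 = -137988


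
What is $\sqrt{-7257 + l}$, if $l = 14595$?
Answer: $\sqrt{7338} \approx 85.662$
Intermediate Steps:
$\sqrt{-7257 + l} = \sqrt{-7257 + 14595} = \sqrt{7338}$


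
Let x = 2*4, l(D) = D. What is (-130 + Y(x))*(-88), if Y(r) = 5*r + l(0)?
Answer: 7920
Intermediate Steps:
x = 8
Y(r) = 5*r (Y(r) = 5*r + 0 = 5*r)
(-130 + Y(x))*(-88) = (-130 + 5*8)*(-88) = (-130 + 40)*(-88) = -90*(-88) = 7920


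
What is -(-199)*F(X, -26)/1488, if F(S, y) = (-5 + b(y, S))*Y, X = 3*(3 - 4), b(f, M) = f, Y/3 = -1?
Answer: 199/16 ≈ 12.438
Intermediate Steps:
Y = -3 (Y = 3*(-1) = -3)
X = -3 (X = 3*(-1) = -3)
F(S, y) = 15 - 3*y (F(S, y) = (-5 + y)*(-3) = 15 - 3*y)
-(-199)*F(X, -26)/1488 = -(-199)*(15 - 3*(-26))/1488 = -(-199)*(15 + 78)*(1/1488) = -(-199)*93*(1/1488) = -(-199)/16 = -199*(-1/16) = 199/16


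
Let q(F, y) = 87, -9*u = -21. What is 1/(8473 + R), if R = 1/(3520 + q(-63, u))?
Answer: 3607/30562112 ≈ 0.00011802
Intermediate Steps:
u = 7/3 (u = -1/9*(-21) = 7/3 ≈ 2.3333)
R = 1/3607 (R = 1/(3520 + 87) = 1/3607 ≈ 0.00027724)
1/(8473 + R) = 1/(8473 + 1/3607) = 1/(30562112/3607) = 3607/30562112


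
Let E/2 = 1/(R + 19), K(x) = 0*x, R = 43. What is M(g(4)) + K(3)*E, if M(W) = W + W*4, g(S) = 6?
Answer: 30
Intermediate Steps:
M(W) = 5*W (M(W) = W + 4*W = 5*W)
K(x) = 0
E = 1/31 (E = 2/(43 + 19) = 2/62 = 2*(1/62) = 1/31 ≈ 0.032258)
M(g(4)) + K(3)*E = 5*6 + 0*(1/31) = 30 + 0 = 30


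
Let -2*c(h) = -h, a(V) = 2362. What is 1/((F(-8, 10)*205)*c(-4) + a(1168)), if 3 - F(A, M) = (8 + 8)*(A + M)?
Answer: 1/14252 ≈ 7.0166e-5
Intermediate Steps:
F(A, M) = 3 - 16*A - 16*M (F(A, M) = 3 - (8 + 8)*(A + M) = 3 - 16*(A + M) = 3 - (16*A + 16*M) = 3 + (-16*A - 16*M) = 3 - 16*A - 16*M)
c(h) = h/2 (c(h) = -(-1)*h/2 = h/2)
1/((F(-8, 10)*205)*c(-4) + a(1168)) = 1/(((3 - 16*(-8) - 16*10)*205)*((½)*(-4)) + 2362) = 1/(((3 + 128 - 160)*205)*(-2) + 2362) = 1/(-29*205*(-2) + 2362) = 1/(-5945*(-2) + 2362) = 1/(11890 + 2362) = 1/14252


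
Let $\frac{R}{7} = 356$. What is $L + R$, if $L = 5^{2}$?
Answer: $2517$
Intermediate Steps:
$L = 25$
$R = 2492$ ($R = 7 \cdot 356 = 2492$)
$L + R = 25 + 2492 = 2517$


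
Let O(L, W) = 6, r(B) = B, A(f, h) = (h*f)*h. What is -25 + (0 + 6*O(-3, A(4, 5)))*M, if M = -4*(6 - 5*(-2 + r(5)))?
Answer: 1271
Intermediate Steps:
A(f, h) = f*h² (A(f, h) = (f*h)*h = f*h²)
M = 36 (M = -4*(6 - 5*(-2 + 5)) = -4*(6 - 5*3) = -4*(6 - 15) = -4*(-9) = 36)
-25 + (0 + 6*O(-3, A(4, 5)))*M = -25 + (0 + 6*6)*36 = -25 + (0 + 36)*36 = -25 + 36*36 = -25 + 1296 = 1271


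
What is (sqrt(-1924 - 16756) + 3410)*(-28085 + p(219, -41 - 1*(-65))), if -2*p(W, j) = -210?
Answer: -95411800 - 55960*I*sqrt(4670) ≈ -9.5412e+7 - 3.8242e+6*I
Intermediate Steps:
p(W, j) = 105 (p(W, j) = -1/2*(-210) = 105)
(sqrt(-1924 - 16756) + 3410)*(-28085 + p(219, -41 - 1*(-65))) = (sqrt(-1924 - 16756) + 3410)*(-28085 + 105) = (sqrt(-18680) + 3410)*(-27980) = (2*I*sqrt(4670) + 3410)*(-27980) = (3410 + 2*I*sqrt(4670))*(-27980) = -95411800 - 55960*I*sqrt(4670)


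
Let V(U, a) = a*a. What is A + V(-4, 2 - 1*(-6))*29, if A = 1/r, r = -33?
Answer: 61247/33 ≈ 1856.0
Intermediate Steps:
V(U, a) = a²
A = -1/33 (A = 1/(-33) = -1/33 ≈ -0.030303)
A + V(-4, 2 - 1*(-6))*29 = -1/33 + (2 - 1*(-6))²*29 = -1/33 + (2 + 6)²*29 = -1/33 + 8²*29 = -1/33 + 64*29 = -1/33 + 1856 = 61247/33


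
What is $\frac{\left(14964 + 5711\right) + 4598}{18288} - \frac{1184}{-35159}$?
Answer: $\frac{7167137}{5062896} \approx 1.4156$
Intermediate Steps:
$\frac{\left(14964 + 5711\right) + 4598}{18288} - \frac{1184}{-35159} = \left(20675 + 4598\right) \frac{1}{18288} - - \frac{1184}{35159} = 25273 \cdot \frac{1}{18288} + \frac{1184}{35159} = \frac{199}{144} + \frac{1184}{35159} = \frac{7167137}{5062896}$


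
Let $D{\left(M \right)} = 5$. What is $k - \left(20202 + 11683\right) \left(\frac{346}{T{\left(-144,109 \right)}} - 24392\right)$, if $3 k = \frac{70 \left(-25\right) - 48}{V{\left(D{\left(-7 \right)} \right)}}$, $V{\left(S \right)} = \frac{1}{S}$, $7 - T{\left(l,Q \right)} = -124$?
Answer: $\frac{305617121240}{393} \approx 7.7765 \cdot 10^{8}$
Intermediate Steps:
$T{\left(l,Q \right)} = 131$ ($T{\left(l,Q \right)} = 7 - -124 = 7 + 124 = 131$)
$k = - \frac{8990}{3}$ ($k = \frac{\left(70 \left(-25\right) - 48\right) \frac{1}{\frac{1}{5}}}{3} = \frac{\left(-1750 - 48\right) \frac{1}{\frac{1}{5}}}{3} = \frac{\left(-1798\right) 5}{3} = \frac{1}{3} \left(-8990\right) = - \frac{8990}{3} \approx -2996.7$)
$k - \left(20202 + 11683\right) \left(\frac{346}{T{\left(-144,109 \right)}} - 24392\right) = - \frac{8990}{3} - \left(20202 + 11683\right) \left(\frac{346}{131} - 24392\right) = - \frac{8990}{3} - 31885 \left(346 \cdot \frac{1}{131} - 24392\right) = - \frac{8990}{3} - 31885 \left(\frac{346}{131} - 24392\right) = - \frac{8990}{3} - 31885 \left(- \frac{3195006}{131}\right) = - \frac{8990}{3} - - \frac{101872766310}{131} = - \frac{8990}{3} + \frac{101872766310}{131} = \frac{305617121240}{393}$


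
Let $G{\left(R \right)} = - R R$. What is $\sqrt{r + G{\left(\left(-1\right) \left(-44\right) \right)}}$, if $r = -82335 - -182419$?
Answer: $2 \sqrt{24537} \approx 313.29$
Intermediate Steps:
$r = 100084$ ($r = -82335 + 182419 = 100084$)
$G{\left(R \right)} = - R^{2}$
$\sqrt{r + G{\left(\left(-1\right) \left(-44\right) \right)}} = \sqrt{100084 - \left(\left(-1\right) \left(-44\right)\right)^{2}} = \sqrt{100084 - 44^{2}} = \sqrt{100084 - 1936} = \sqrt{98148} = 2 \sqrt{24537}$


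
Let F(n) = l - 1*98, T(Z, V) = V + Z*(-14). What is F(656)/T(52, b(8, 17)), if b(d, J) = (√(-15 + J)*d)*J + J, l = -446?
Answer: 386784/468529 + 73984*√2/468529 ≈ 1.0488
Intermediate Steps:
b(d, J) = J + J*d*√(-15 + J) (b(d, J) = (d*√(-15 + J))*J + J = J*d*√(-15 + J) + J = J + J*d*√(-15 + J))
T(Z, V) = V - 14*Z
F(n) = -544 (F(n) = -446 - 1*98 = -446 - 98 = -544)
F(656)/T(52, b(8, 17)) = -544/(17*(1 + 8*√(-15 + 17)) - 14*52) = -544/(17*(1 + 8*√2) - 728) = -544/((17 + 136*√2) - 728) = -544/(-711 + 136*√2)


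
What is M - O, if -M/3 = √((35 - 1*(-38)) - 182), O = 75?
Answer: -75 - 3*I*√109 ≈ -75.0 - 31.321*I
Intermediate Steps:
M = -3*I*√109 (M = -3*√((35 - 1*(-38)) - 182) = -3*√((35 + 38) - 182) = -3*√(73 - 182) = -3*I*√109 ≈ -31.321*I)
M - O = -3*I*√109 - 1*75 = -3*I*√109 - 75 = -75 - 3*I*√109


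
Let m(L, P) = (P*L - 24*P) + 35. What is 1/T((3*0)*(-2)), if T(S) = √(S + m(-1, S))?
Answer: √35/35 ≈ 0.16903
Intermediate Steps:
m(L, P) = 35 - 24*P + L*P (m(L, P) = (L*P - 24*P) + 35 = (-24*P + L*P) + 35 = 35 - 24*P + L*P)
T(S) = √(35 - 24*S) (T(S) = √(S + (35 - 24*S - S)) = √(S + (35 - 25*S)) = √(35 - 24*S))
1/T((3*0)*(-2)) = 1/(√(35 - 24*3*0*(-2))) = 1/(√(35 - 0*(-2))) = 1/(√(35 - 24*0)) = 1/(√(35 + 0)) = 1/(√35) = √35/35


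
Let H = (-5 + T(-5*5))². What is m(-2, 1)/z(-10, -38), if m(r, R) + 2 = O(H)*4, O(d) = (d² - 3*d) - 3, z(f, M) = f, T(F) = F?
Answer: -1614593/5 ≈ -3.2292e+5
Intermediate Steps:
H = 900 (H = (-5 - 5*5)² = (-5 - 25)² = (-30)² = 900)
O(d) = -3 + d² - 3*d
m(r, R) = 3229186 (m(r, R) = -2 + (-3 + 900² - 3*900)*4 = -2 + (-3 + 810000 - 2700)*4 = -2 + 807297*4 = -2 + 3229188 = 3229186)
m(-2, 1)/z(-10, -38) = 3229186/(-10) = 3229186*(-⅒) = -1614593/5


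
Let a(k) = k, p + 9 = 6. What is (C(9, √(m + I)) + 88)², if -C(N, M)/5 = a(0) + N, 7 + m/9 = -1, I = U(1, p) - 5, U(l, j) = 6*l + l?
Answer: 1849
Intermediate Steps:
p = -3 (p = -9 + 6 = -3)
U(l, j) = 7*l
I = 2 (I = 7*1 - 5 = 7 - 5 = 2)
m = -72 (m = -63 + 9*(-1) = -63 - 9 = -72)
C(N, M) = -5*N (C(N, M) = -5*(0 + N) = -5*N)
(C(9, √(m + I)) + 88)² = (-5*9 + 88)² = (-45 + 88)² = 43² = 1849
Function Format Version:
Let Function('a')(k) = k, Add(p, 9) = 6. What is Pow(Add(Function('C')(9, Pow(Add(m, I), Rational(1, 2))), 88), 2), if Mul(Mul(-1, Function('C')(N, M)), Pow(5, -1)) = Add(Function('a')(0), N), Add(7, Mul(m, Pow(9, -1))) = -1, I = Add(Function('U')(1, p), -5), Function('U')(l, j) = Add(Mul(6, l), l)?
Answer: 1849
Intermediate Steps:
p = -3 (p = Add(-9, 6) = -3)
Function('U')(l, j) = Mul(7, l)
I = 2 (I = Add(Mul(7, 1), -5) = Add(7, -5) = 2)
m = -72 (m = Add(-63, Mul(9, -1)) = Add(-63, -9) = -72)
Function('C')(N, M) = Mul(-5, N) (Function('C')(N, M) = Mul(-5, Add(0, N)) = Mul(-5, N))
Pow(Add(Function('C')(9, Pow(Add(m, I), Rational(1, 2))), 88), 2) = Pow(Add(Mul(-5, 9), 88), 2) = Pow(Add(-45, 88), 2) = Pow(43, 2) = 1849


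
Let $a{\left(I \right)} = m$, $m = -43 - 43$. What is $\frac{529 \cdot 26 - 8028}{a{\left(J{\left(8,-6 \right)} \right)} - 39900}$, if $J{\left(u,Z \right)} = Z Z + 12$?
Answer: $- \frac{2863}{19993} \approx -0.1432$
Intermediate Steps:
$J{\left(u,Z \right)} = 12 + Z^{2}$ ($J{\left(u,Z \right)} = Z^{2} + 12 = 12 + Z^{2}$)
$m = -86$
$a{\left(I \right)} = -86$
$\frac{529 \cdot 26 - 8028}{a{\left(J{\left(8,-6 \right)} \right)} - 39900} = \frac{529 \cdot 26 - 8028}{-86 - 39900} = \frac{13754 - 8028}{-39986} = 5726 \left(- \frac{1}{39986}\right) = - \frac{2863}{19993}$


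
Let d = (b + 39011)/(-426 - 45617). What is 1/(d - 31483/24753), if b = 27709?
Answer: -1139702379/3101091929 ≈ -0.36752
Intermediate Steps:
d = -66720/46043 (d = (27709 + 39011)/(-426 - 45617) = 66720/(-46043) = 66720*(-1/46043) = -66720/46043 ≈ -1.4491)
1/(d - 31483/24753) = 1/(-66720/46043 - 31483/24753) = 1/(-3101091929/1139702379) = -1139702379/3101091929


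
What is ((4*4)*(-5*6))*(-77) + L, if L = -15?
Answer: 36945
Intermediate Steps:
((4*4)*(-5*6))*(-77) + L = ((4*4)*(-5*6))*(-77) - 15 = (16*(-30))*(-77) - 15 = -480*(-77) - 15 = 36960 - 15 = 36945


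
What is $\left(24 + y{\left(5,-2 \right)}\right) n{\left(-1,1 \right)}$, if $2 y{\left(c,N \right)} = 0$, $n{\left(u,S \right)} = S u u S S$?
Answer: $24$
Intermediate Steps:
$n{\left(u,S \right)} = S^{3} u^{2}$ ($n{\left(u,S \right)} = S u S u S = S u u S^{2} = S^{3} u^{2}$)
$y{\left(c,N \right)} = 0$ ($y{\left(c,N \right)} = \frac{1}{2} \cdot 0 = 0$)
$\left(24 + y{\left(5,-2 \right)}\right) n{\left(-1,1 \right)} = \left(24 + 0\right) 1^{3} \left(-1\right)^{2} = 24 \cdot 1 \cdot 1 = 24 \cdot 1 = 24$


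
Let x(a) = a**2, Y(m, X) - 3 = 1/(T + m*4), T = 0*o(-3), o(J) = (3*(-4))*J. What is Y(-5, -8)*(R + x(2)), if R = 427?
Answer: 25429/20 ≈ 1271.4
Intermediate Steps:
o(J) = -12*J
T = 0 (T = 0*(-12*(-3)) = 0*36 = 0)
Y(m, X) = 3 + 1/(4*m) (Y(m, X) = 3 + 1/(0 + m*4) = 3 + 1/(0 + 4*m) = 3 + 1/(4*m))
Y(-5, -8)*(R + x(2)) = (3 + (1/4)/(-5))*(427 + 2**2) = (3 + (1/4)*(-1/5))*(427 + 4) = (3 - 1/20)*431 = (59/20)*431 = 25429/20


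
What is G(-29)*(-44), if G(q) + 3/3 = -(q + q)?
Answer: -2508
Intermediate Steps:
G(q) = -1 - 2*q (G(q) = -1 - (q + q) = -1 - 2*q)
G(-29)*(-44) = (-1 - 2*(-29))*(-44) = (-1 + 58)*(-44) = 57*(-44) = -2508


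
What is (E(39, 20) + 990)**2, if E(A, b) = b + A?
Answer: 1100401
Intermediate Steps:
E(A, b) = A + b
(E(39, 20) + 990)**2 = ((39 + 20) + 990)**2 = (59 + 990)**2 = 1049**2 = 1100401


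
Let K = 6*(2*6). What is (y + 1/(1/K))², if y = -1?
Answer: 5041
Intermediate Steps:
K = 72 (K = 6*12 = 72)
(y + 1/(1/K))² = (-1 + 1/(1/72))² = (-1 + 72)² = 71² = 5041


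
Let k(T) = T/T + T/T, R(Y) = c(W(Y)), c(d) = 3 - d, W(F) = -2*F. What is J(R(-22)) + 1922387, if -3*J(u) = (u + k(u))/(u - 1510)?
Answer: 2981622224/1551 ≈ 1.9224e+6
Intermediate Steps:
R(Y) = 3 + 2*Y (R(Y) = 3 - (-2)*Y = 3 + 2*Y)
k(T) = 2 (k(T) = 1 + 1 = 2)
J(u) = -(2 + u)/(3*(-1510 + u)) (J(u) = -(u + 2)/(3*(u - 1510)) = -(2 + u)/(3*(-1510 + u)))
J(R(-22)) + 1922387 = (-2 - (3 + 2*(-22)))/(3*(-1510 + (3 + 2*(-22)))) + 1922387 = (-2 - (3 - 44))/(3*(-1510 + (3 - 44))) + 1922387 = (-2 - 1*(-41))/(3*(-1510 - 41)) + 1922387 = (⅓)*(-2 + 41)/(-1551) + 1922387 = (⅓)*(-1/1551)*39 + 1922387 = -13/1551 + 1922387 = 2981622224/1551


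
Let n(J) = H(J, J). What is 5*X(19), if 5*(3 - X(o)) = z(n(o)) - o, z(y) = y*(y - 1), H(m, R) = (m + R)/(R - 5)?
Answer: 1438/49 ≈ 29.347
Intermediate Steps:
H(m, R) = (R + m)/(-5 + R)
n(J) = 2*J/(-5 + J) (n(J) = (J + J)/(-5 + J) = (2*J)/(-5 + J) = 2*J/(-5 + J))
z(y) = y*(-1 + y)
X(o) = 3 + o/5 - 2*o*(-1 + 2*o/(-5 + o))/(5*(-5 + o)) (X(o) = 3 - ((2*o/(-5 + o))*(-1 + 2*o/(-5 + o)) - o)/5 = 3 - (2*o*(-1 + 2*o/(-5 + o))/(-5 + o) - o)/5 = 3 - (-o + 2*o*(-1 + 2*o/(-5 + o))/(-5 + o))/5 = 3 + (o/5 - 2*o*(-1 + 2*o/(-5 + o))/(5*(-5 + o))) = 3 + o/5 - 2*o*(-1 + 2*o/(-5 + o))/(5*(-5 + o)))
5*X(19) = 5*(((-5 + 19)**2*(15 + 19) - 2*19*(5 + 19))/(5*(-5 + 19)**2)) = 5*((1/5)*(14**2*34 - 2*19*24)/14**2) = 5*((1/5)*(1/196)*(196*34 - 912)) = 5*((1/5)*(1/196)*(6664 - 912)) = 5*((1/5)*(1/196)*5752) = 5*(1438/245) = 1438/49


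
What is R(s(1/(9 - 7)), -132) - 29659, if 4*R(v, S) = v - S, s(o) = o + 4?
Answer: -236999/8 ≈ -29625.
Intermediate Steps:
s(o) = 4 + o
R(v, S) = -S/4 + v/4 (R(v, S) = (v - S)/4 = -S/4 + v/4)
R(s(1/(9 - 7)), -132) - 29659 = (-¼*(-132) + (4 + 1/(9 - 7))/4) - 29659 = (33 + (4 + 1/2)/4) - 29659 = (33 + (4 + ½)/4) - 29659 = (33 + (¼)*(9/2)) - 29659 = (33 + 9/8) - 29659 = 273/8 - 29659 = -236999/8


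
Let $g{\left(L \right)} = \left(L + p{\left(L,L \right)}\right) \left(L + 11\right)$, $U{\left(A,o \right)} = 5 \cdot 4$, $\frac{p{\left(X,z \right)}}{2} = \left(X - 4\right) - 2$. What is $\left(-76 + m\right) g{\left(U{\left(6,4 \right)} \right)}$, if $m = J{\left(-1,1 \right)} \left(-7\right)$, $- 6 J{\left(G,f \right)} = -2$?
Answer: $-116560$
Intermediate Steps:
$J{\left(G,f \right)} = \frac{1}{3}$ ($J{\left(G,f \right)} = \left(- \frac{1}{6}\right) \left(-2\right) = \frac{1}{3}$)
$p{\left(X,z \right)} = -12 + 2 X$ ($p{\left(X,z \right)} = 2 \left(\left(X - 4\right) - 2\right) = 2 \left(\left(-4 + X\right) - 2\right) = 2 \left(-6 + X\right) = -12 + 2 X$)
$U{\left(A,o \right)} = 20$
$g{\left(L \right)} = \left(-12 + 3 L\right) \left(11 + L\right)$ ($g{\left(L \right)} = \left(L + \left(-12 + 2 L\right)\right) \left(L + 11\right) = \left(-12 + 3 L\right) \left(11 + L\right)$)
$m = - \frac{7}{3}$ ($m = \frac{1}{3} \left(-7\right) = - \frac{7}{3} \approx -2.3333$)
$\left(-76 + m\right) g{\left(U{\left(6,4 \right)} \right)} = \left(-76 - \frac{7}{3}\right) \left(-132 + 3 \cdot 20^{2} + 21 \cdot 20\right) = - \frac{235 \left(-132 + 3 \cdot 400 + 420\right)}{3} = - \frac{235 \left(-132 + 1200 + 420\right)}{3} = \left(- \frac{235}{3}\right) 1488 = -116560$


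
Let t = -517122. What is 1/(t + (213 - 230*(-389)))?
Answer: -1/427439 ≈ -2.3395e-6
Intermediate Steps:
1/(t + (213 - 230*(-389))) = 1/(-517122 + (213 - 230*(-389))) = 1/(-517122 + (213 + 89470)) = 1/(-517122 + 89683) = 1/(-427439) = -1/427439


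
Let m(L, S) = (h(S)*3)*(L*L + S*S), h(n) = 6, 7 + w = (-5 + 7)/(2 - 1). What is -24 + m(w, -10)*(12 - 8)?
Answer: 8976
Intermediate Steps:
w = -5 (w = -7 + (-5 + 7)/(2 - 1) = -7 + 2/1 = -7 + 2*1 = -7 + 2 = -5)
m(L, S) = 18*L² + 18*S² (m(L, S) = (6*3)*(L*L + S*S) = 18*(L² + S²) = 18*L² + 18*S²)
-24 + m(w, -10)*(12 - 8) = -24 + (18*(-5)² + 18*(-10)²)*(12 - 8) = -24 + (18*25 + 18*100)*4 = -24 + (450 + 1800)*4 = -24 + 2250*4 = -24 + 9000 = 8976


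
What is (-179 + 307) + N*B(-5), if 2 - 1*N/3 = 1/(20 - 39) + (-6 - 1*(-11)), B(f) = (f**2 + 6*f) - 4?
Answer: 3944/19 ≈ 207.58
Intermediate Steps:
B(f) = -4 + f**2 + 6*f
N = -168/19 (N = 6 - 3*(1/(20 - 39) + (-6 - 1*(-11))) = 6 - 3*(1/(-19) + (-6 + 11)) = 6 - 3*(-1/19 + 5) = 6 - 3*94/19 = 6 - 282/19 = -168/19 ≈ -8.8421)
(-179 + 307) + N*B(-5) = (-179 + 307) - 168*(-4 + (-5)**2 + 6*(-5))/19 = 128 - 168*(-4 + 25 - 30)/19 = 128 - 168/19*(-9) = 128 + 1512/19 = 3944/19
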